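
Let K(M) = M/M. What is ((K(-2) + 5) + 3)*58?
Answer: 522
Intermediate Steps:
K(M) = 1
((K(-2) + 5) + 3)*58 = ((1 + 5) + 3)*58 = (6 + 3)*58 = 9*58 = 522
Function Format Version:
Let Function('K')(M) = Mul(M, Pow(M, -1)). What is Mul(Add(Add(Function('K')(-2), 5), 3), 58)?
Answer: 522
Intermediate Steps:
Function('K')(M) = 1
Mul(Add(Add(Function('K')(-2), 5), 3), 58) = Mul(Add(Add(1, 5), 3), 58) = Mul(Add(6, 3), 58) = Mul(9, 58) = 522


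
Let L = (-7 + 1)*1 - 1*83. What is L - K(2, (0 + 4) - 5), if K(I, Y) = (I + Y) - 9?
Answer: -81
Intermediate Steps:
K(I, Y) = -9 + I + Y
L = -89 (L = -6*1 - 83 = -6 - 83 = -89)
L - K(2, (0 + 4) - 5) = -89 - (-9 + 2 + ((0 + 4) - 5)) = -89 - (-9 + 2 + (4 - 5)) = -89 - (-9 + 2 - 1) = -89 - 1*(-8) = -89 + 8 = -81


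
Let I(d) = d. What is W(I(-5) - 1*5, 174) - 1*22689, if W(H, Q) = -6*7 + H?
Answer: -22741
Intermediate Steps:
W(H, Q) = -42 + H
W(I(-5) - 1*5, 174) - 1*22689 = (-42 + (-5 - 1*5)) - 1*22689 = (-42 + (-5 - 5)) - 22689 = (-42 - 10) - 22689 = -52 - 22689 = -22741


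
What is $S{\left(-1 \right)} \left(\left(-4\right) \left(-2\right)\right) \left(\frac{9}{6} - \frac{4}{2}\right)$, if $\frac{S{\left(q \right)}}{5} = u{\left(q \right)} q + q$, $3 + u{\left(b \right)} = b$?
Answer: $-60$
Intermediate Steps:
$u{\left(b \right)} = -3 + b$
$S{\left(q \right)} = 5 q + 5 q \left(-3 + q\right)$ ($S{\left(q \right)} = 5 \left(\left(-3 + q\right) q + q\right) = 5 \left(q \left(-3 + q\right) + q\right) = 5 \left(q + q \left(-3 + q\right)\right) = 5 q + 5 q \left(-3 + q\right)$)
$S{\left(-1 \right)} \left(\left(-4\right) \left(-2\right)\right) \left(\frac{9}{6} - \frac{4}{2}\right) = 5 \left(-1\right) \left(-2 - 1\right) \left(\left(-4\right) \left(-2\right)\right) \left(\frac{9}{6} - \frac{4}{2}\right) = 5 \left(-1\right) \left(-3\right) 8 \left(9 \cdot \frac{1}{6} - 2\right) = 15 \cdot 8 \left(\frac{3}{2} - 2\right) = 120 \left(- \frac{1}{2}\right) = -60$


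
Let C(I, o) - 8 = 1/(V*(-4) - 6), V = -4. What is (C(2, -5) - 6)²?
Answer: 441/100 ≈ 4.4100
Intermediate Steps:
C(I, o) = 81/10 (C(I, o) = 8 + 1/(-4*(-4) - 6) = 8 + 1/(16 - 6) = 8 + 1/10 = 8 + ⅒ = 81/10)
(C(2, -5) - 6)² = (81/10 - 6)² = (21/10)² = 441/100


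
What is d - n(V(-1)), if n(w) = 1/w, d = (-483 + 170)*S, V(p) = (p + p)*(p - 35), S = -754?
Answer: 16992143/72 ≈ 2.3600e+5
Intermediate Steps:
V(p) = 2*p*(-35 + p) (V(p) = (2*p)*(-35 + p) = 2*p*(-35 + p))
d = 236002 (d = (-483 + 170)*(-754) = -313*(-754) = 236002)
d - n(V(-1)) = 236002 - 1/(2*(-1)*(-35 - 1)) = 236002 - 1/(2*(-1)*(-36)) = 236002 - 1/72 = 16992143/72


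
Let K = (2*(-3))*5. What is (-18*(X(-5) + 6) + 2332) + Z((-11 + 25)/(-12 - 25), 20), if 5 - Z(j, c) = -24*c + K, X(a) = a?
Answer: 2829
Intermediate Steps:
K = -30 (K = -6*5 = -30)
Z(j, c) = 35 + 24*c (Z(j, c) = 5 - (-24*c - 30) = 5 - (-30 - 24*c) = 5 + (30 + 24*c) = 35 + 24*c)
(-18*(X(-5) + 6) + 2332) + Z((-11 + 25)/(-12 - 25), 20) = (-18*(-5 + 6) + 2332) + (35 + 24*20) = (-18*1 + 2332) + (35 + 480) = (-18 + 2332) + 515 = 2314 + 515 = 2829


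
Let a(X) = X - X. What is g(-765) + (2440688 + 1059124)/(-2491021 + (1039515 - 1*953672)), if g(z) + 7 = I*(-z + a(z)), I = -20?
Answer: -2045531081/133621 ≈ -15308.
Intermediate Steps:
a(X) = 0
g(z) = -7 + 20*z (g(z) = -7 - 20*(-z + 0) = -7 - (-20)*z = -7 + 20*z)
g(-765) + (2440688 + 1059124)/(-2491021 + (1039515 - 1*953672)) = (-7 + 20*(-765)) + (2440688 + 1059124)/(-2491021 + (1039515 - 1*953672)) = (-7 - 15300) + 3499812/(-2491021 + (1039515 - 953672)) = -15307 + 3499812/(-2491021 + 85843) = -15307 + 3499812/(-2405178) = -15307 + 3499812*(-1/2405178) = -15307 - 194434/133621 = -2045531081/133621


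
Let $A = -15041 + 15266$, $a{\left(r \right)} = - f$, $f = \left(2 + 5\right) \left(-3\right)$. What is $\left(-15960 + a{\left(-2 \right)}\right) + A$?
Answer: $-15714$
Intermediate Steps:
$f = -21$ ($f = 7 \left(-3\right) = -21$)
$a{\left(r \right)} = 21$ ($a{\left(r \right)} = \left(-1\right) \left(-21\right) = 21$)
$A = 225$
$\left(-15960 + a{\left(-2 \right)}\right) + A = \left(-15960 + 21\right) + 225 = -15939 + 225 = -15714$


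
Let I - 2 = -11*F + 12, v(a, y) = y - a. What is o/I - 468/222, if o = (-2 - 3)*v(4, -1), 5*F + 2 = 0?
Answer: -2551/3404 ≈ -0.74941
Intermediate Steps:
F = -2/5 (F = -2/5 + (1/5)*0 = -2/5 + 0 = -2/5 ≈ -0.40000)
I = 92/5 (I = 2 + (-11*(-2/5) + 12) = 2 + (22/5 + 12) = 2 + 82/5 = 92/5 ≈ 18.400)
o = 25 (o = (-2 - 3)*(-1 - 1*4) = -5*(-1 - 4) = -5*(-5) = 25)
o/I - 468/222 = 25/(92/5) - 468/222 = 25*(5/92) - 468*1/222 = 125/92 - 78/37 = -2551/3404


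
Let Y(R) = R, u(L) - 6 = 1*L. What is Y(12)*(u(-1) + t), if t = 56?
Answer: 732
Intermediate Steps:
u(L) = 6 + L (u(L) = 6 + 1*L = 6 + L)
Y(12)*(u(-1) + t) = 12*((6 - 1) + 56) = 12*(5 + 56) = 12*61 = 732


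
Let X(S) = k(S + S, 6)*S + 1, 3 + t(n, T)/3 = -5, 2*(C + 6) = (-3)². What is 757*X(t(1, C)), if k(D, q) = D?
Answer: 872821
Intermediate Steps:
C = -3/2 (C = -6 + (½)*(-3)² = -6 + (½)*9 = -6 + 9/2 = -3/2 ≈ -1.5000)
t(n, T) = -24 (t(n, T) = -9 + 3*(-5) = -9 - 15 = -24)
X(S) = 1 + 2*S² (X(S) = (S + S)*S + 1 = (2*S)*S + 1 = 2*S² + 1 = 1 + 2*S²)
757*X(t(1, C)) = 757*(1 + 2*(-24)²) = 757*(1 + 2*576) = 757*(1 + 1152) = 757*1153 = 872821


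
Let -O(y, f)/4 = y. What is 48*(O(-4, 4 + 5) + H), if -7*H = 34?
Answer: 3744/7 ≈ 534.86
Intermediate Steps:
O(y, f) = -4*y
H = -34/7 (H = -⅐*34 = -34/7 ≈ -4.8571)
48*(O(-4, 4 + 5) + H) = 48*(-4*(-4) - 34/7) = 48*(16 - 34/7) = 48*(78/7) = 3744/7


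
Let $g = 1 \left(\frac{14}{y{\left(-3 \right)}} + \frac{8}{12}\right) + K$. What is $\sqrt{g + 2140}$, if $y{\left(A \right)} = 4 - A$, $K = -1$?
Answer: $\frac{5 \sqrt{771}}{3} \approx 46.278$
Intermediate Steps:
$g = \frac{5}{3}$ ($g = 1 \left(\frac{14}{4 - -3} + \frac{8}{12}\right) - 1 = 1 \left(\frac{14}{4 + 3} + 8 \cdot \frac{1}{12}\right) - 1 = 1 \left(\frac{14}{7} + \frac{2}{3}\right) - 1 = 1 \left(14 \cdot \frac{1}{7} + \frac{2}{3}\right) - 1 = 1 \left(2 + \frac{2}{3}\right) - 1 = 1 \cdot \frac{8}{3} - 1 = \frac{8}{3} - 1 = \frac{5}{3} \approx 1.6667$)
$\sqrt{g + 2140} = \sqrt{\frac{5}{3} + 2140} = \sqrt{\frac{6425}{3}} = \frac{5 \sqrt{771}}{3}$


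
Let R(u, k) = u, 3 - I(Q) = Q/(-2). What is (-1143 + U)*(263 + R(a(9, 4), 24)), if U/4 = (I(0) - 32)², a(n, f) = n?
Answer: 604112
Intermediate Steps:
I(Q) = 3 + Q/2 (I(Q) = 3 - Q/(-2) = 3 - Q*(-1)/2 = 3 - (-1)*Q/2 = 3 + Q/2)
U = 3364 (U = 4*((3 + (½)*0) - 32)² = 4*((3 + 0) - 32)² = 4*(3 - 32)² = 4*(-29)² = 4*841 = 3364)
(-1143 + U)*(263 + R(a(9, 4), 24)) = (-1143 + 3364)*(263 + 9) = 2221*272 = 604112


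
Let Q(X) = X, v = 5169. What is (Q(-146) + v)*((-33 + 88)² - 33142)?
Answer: -151277691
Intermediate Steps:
(Q(-146) + v)*((-33 + 88)² - 33142) = (-146 + 5169)*((-33 + 88)² - 33142) = 5023*(55² - 33142) = 5023*(3025 - 33142) = 5023*(-30117) = -151277691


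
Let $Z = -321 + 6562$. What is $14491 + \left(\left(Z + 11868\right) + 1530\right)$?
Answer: $34130$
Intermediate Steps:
$Z = 6241$
$14491 + \left(\left(Z + 11868\right) + 1530\right) = 14491 + \left(\left(6241 + 11868\right) + 1530\right) = 14491 + \left(18109 + 1530\right) = 14491 + 19639 = 34130$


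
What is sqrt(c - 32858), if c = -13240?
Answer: 3*I*sqrt(5122) ≈ 214.7*I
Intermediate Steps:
sqrt(c - 32858) = sqrt(-13240 - 32858) = sqrt(-46098) = 3*I*sqrt(5122)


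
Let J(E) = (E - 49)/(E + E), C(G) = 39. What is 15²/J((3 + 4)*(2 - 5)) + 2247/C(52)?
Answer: 2504/13 ≈ 192.62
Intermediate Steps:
J(E) = (-49 + E)/(2*E) (J(E) = (-49 + E)/((2*E)) = (-49 + E)*(1/(2*E)) = (-49 + E)/(2*E))
15²/J((3 + 4)*(2 - 5)) + 2247/C(52) = 15²/(((-49 + (3 + 4)*(2 - 5))/(2*(((3 + 4)*(2 - 5)))))) + 2247/39 = 225/(((-49 + 7*(-3))/(2*((7*(-3)))))) + 2247*(1/39) = 225/(((½)*(-49 - 21)/(-21))) + 749/13 = 225/(((½)*(-1/21)*(-70))) + 749/13 = 225/(5/3) + 749/13 = 225*(⅗) + 749/13 = 135 + 749/13 = 2504/13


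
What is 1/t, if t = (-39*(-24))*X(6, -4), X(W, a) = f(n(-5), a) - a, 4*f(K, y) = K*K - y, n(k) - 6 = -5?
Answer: 1/4914 ≈ 0.00020350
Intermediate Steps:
n(k) = 1 (n(k) = 6 - 5 = 1)
f(K, y) = -y/4 + K²/4 (f(K, y) = (K*K - y)/4 = (K² - y)/4 = -y/4 + K²/4)
X(W, a) = ¼ - 5*a/4 (X(W, a) = (-a/4 + (¼)*1²) - a = (-a/4 + (¼)*1) - a = (-a/4 + ¼) - a = (¼ - a/4) - a = ¼ - 5*a/4)
t = 4914 (t = (-39*(-24))*(¼ - 5/4*(-4)) = 936*(¼ + 5) = 936*(21/4) = 4914)
1/t = 1/4914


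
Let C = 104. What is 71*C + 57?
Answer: 7441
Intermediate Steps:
71*C + 57 = 71*104 + 57 = 7384 + 57 = 7441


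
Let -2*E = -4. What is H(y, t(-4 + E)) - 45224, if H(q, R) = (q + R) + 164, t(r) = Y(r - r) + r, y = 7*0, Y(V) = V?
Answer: -45062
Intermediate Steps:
E = 2 (E = -½*(-4) = 2)
y = 0
t(r) = r (t(r) = (r - r) + r = 0 + r = r)
H(q, R) = 164 + R + q (H(q, R) = (R + q) + 164 = 164 + R + q)
H(y, t(-4 + E)) - 45224 = (164 + (-4 + 2) + 0) - 45224 = (164 - 2 + 0) - 45224 = 162 - 45224 = -45062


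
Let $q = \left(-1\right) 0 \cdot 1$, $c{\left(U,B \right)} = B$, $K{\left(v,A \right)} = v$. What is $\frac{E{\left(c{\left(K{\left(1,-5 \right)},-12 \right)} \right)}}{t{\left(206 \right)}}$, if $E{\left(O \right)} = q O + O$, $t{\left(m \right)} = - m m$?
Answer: $\frac{3}{10609} \approx 0.00028278$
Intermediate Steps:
$t{\left(m \right)} = - m^{2}$
$q = 0$ ($q = 0 \cdot 1 = 0$)
$E{\left(O \right)} = O$ ($E{\left(O \right)} = 0 O + O = 0 + O = O$)
$\frac{E{\left(c{\left(K{\left(1,-5 \right)},-12 \right)} \right)}}{t{\left(206 \right)}} = - \frac{12}{\left(-1\right) 206^{2}} = - \frac{12}{\left(-1\right) 42436} = - \frac{12}{-42436} = \left(-12\right) \left(- \frac{1}{42436}\right) = \frac{3}{10609}$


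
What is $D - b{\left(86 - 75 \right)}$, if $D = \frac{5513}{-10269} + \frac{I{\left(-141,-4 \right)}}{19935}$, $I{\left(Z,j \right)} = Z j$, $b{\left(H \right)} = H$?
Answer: $- \frac{261771956}{22745835} \approx -11.509$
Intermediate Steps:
$D = - \frac{11567771}{22745835}$ ($D = \frac{5513}{-10269} + \frac{\left(-141\right) \left(-4\right)}{19935} = 5513 \left(- \frac{1}{10269}\right) + 564 \cdot \frac{1}{19935} = - \frac{5513}{10269} + \frac{188}{6645} = - \frac{11567771}{22745835} \approx -0.50857$)
$D - b{\left(86 - 75 \right)} = - \frac{11567771}{22745835} - \left(86 - 75\right) = - \frac{11567771}{22745835} - 11 = - \frac{261771956}{22745835}$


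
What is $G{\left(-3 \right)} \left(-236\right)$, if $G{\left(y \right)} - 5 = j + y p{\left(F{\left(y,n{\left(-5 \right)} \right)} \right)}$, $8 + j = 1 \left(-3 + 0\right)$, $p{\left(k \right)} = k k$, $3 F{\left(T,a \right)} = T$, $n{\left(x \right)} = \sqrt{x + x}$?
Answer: $2124$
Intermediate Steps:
$n{\left(x \right)} = \sqrt{2} \sqrt{x}$ ($n{\left(x \right)} = \sqrt{2 x} = \sqrt{2} \sqrt{x}$)
$F{\left(T,a \right)} = \frac{T}{3}$
$p{\left(k \right)} = k^{2}$
$j = -11$ ($j = -8 + 1 \left(-3 + 0\right) = -8 + 1 \left(-3\right) = -8 - 3 = -11$)
$G{\left(y \right)} = -6 + \frac{y^{3}}{9}$ ($G{\left(y \right)} = 5 + \left(-11 + y \left(\frac{y}{3}\right)^{2}\right) = 5 + \left(-11 + y \frac{y^{2}}{9}\right) = 5 + \left(-11 + \frac{y^{3}}{9}\right) = -6 + \frac{y^{3}}{9}$)
$G{\left(-3 \right)} \left(-236\right) = \left(-6 + \frac{\left(-3\right)^{3}}{9}\right) \left(-236\right) = \left(-6 + \frac{1}{9} \left(-27\right)\right) \left(-236\right) = \left(-6 - 3\right) \left(-236\right) = \left(-9\right) \left(-236\right) = 2124$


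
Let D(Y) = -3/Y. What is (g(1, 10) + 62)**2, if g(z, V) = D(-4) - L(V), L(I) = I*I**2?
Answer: 14055001/16 ≈ 8.7844e+5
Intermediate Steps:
L(I) = I**3
g(z, V) = 3/4 - V**3 (g(z, V) = -3/(-4) - V**3 = -3*(-1/4) - V**3 = 3/4 - V**3)
(g(1, 10) + 62)**2 = ((3/4 - 1*10**3) + 62)**2 = ((3/4 - 1*1000) + 62)**2 = ((3/4 - 1000) + 62)**2 = (-3997/4 + 62)**2 = (-3749/4)**2 = 14055001/16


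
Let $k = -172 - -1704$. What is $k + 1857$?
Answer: $3389$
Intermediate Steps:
$k = 1532$ ($k = -172 + 1704 = 1532$)
$k + 1857 = 1532 + 1857 = 3389$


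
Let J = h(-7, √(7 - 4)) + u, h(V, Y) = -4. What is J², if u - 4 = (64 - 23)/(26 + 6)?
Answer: 1681/1024 ≈ 1.6416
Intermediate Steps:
u = 169/32 (u = 4 + (64 - 23)/(26 + 6) = 4 + 41/32 = 169/32 ≈ 5.2813)
J = 41/32 (J = -4 + 169/32 = 41/32 ≈ 1.2813)
J² = (41/32)² = 1681/1024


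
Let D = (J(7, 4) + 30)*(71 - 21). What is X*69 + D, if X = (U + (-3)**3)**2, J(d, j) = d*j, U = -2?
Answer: 60929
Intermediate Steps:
X = 841 (X = (-2 + (-3)**3)**2 = (-2 - 27)**2 = (-29)**2 = 841)
D = 2900 (D = (7*4 + 30)*(71 - 21) = (28 + 30)*50 = 58*50 = 2900)
X*69 + D = 841*69 + 2900 = 58029 + 2900 = 60929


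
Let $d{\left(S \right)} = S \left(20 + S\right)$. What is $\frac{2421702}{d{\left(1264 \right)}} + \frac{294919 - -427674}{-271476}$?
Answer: $- \frac{21471546859}{18358293024} \approx -1.1696$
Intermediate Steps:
$\frac{2421702}{d{\left(1264 \right)}} + \frac{294919 - -427674}{-271476} = \frac{2421702}{1264 \left(20 + 1264\right)} + \frac{294919 - -427674}{-271476} = \frac{2421702}{1264 \cdot 1284} + \left(294919 + 427674\right) \left(- \frac{1}{271476}\right) = \frac{2421702}{1622976} + 722593 \left(- \frac{1}{271476}\right) = 2421702 \cdot \frac{1}{1622976} - \frac{722593}{271476} = \frac{403617}{270496} - \frac{722593}{271476} = - \frac{21471546859}{18358293024}$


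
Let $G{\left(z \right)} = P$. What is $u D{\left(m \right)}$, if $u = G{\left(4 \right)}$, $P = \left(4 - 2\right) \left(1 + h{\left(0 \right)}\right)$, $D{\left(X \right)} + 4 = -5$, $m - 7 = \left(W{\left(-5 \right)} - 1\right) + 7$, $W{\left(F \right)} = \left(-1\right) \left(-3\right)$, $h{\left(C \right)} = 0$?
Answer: $-18$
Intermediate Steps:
$W{\left(F \right)} = 3$
$m = 16$ ($m = 7 + \left(\left(3 - 1\right) + 7\right) = 7 + \left(2 + 7\right) = 7 + 9 = 16$)
$D{\left(X \right)} = -9$ ($D{\left(X \right)} = -4 - 5 = -9$)
$P = 2$ ($P = \left(4 - 2\right) \left(1 + 0\right) = 2 \cdot 1 = 2$)
$G{\left(z \right)} = 2$
$u = 2$
$u D{\left(m \right)} = 2 \left(-9\right) = -18$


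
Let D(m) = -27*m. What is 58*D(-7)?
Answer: 10962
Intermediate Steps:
58*D(-7) = 58*(-27*(-7)) = 58*189 = 10962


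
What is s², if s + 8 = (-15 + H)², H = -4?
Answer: 124609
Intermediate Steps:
s = 353 (s = -8 + (-15 - 4)² = -8 + (-19)² = -8 + 361 = 353)
s² = 353² = 124609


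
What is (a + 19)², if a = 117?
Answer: 18496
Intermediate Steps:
(a + 19)² = (117 + 19)² = 136² = 18496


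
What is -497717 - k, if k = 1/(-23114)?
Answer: -11504230737/23114 ≈ -4.9772e+5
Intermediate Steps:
k = -1/23114 ≈ -4.3264e-5
-497717 - k = -497717 - 1*(-1/23114) = -497717 + 1/23114 = -11504230737/23114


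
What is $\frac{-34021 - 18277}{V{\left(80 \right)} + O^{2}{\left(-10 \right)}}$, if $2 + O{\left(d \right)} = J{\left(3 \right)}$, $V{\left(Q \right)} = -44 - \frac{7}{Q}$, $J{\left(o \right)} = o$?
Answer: $\frac{4183840}{3447} \approx 1213.8$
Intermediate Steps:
$O{\left(d \right)} = 1$ ($O{\left(d \right)} = -2 + 3 = 1$)
$\frac{-34021 - 18277}{V{\left(80 \right)} + O^{2}{\left(-10 \right)}} = \frac{-34021 - 18277}{\left(-44 - \frac{7}{80}\right) + 1^{2}} = - \frac{52298}{\left(-44 - \frac{7}{80}\right) + 1} = - \frac{52298}{- \frac{3527}{80} + 1} = - \frac{52298}{- \frac{3447}{80}} = \left(-52298\right) \left(- \frac{80}{3447}\right) = \frac{4183840}{3447}$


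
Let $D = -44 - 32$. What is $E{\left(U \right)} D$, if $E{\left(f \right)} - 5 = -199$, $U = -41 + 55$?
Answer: $14744$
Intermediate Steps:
$U = 14$
$D = -76$ ($D = -44 - 32 = -76$)
$E{\left(f \right)} = -194$ ($E{\left(f \right)} = 5 - 199 = -194$)
$E{\left(U \right)} D = \left(-194\right) \left(-76\right) = 14744$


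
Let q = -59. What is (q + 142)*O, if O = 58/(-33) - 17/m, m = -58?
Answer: -232649/1914 ≈ -121.55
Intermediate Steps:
O = -2803/1914 (O = 58/(-33) - 17/(-58) = 58*(-1/33) - 17*(-1/58) = -58/33 + 17/58 = -2803/1914 ≈ -1.4645)
(q + 142)*O = (-59 + 142)*(-2803/1914) = 83*(-2803/1914) = -232649/1914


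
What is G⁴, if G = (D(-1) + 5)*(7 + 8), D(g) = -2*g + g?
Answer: 65610000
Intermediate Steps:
D(g) = -g
G = 90 (G = (-1*(-1) + 5)*(7 + 8) = (1 + 5)*15 = 6*15 = 90)
G⁴ = 90⁴ = 65610000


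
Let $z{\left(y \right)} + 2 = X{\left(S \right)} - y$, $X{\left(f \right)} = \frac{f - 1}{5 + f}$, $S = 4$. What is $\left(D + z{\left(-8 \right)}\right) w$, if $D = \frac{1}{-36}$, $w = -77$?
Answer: $- \frac{17479}{36} \approx -485.53$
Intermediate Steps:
$X{\left(f \right)} = \frac{-1 + f}{5 + f}$
$z{\left(y \right)} = - \frac{5}{3} - y$ ($z{\left(y \right)} = -2 - \left(y - \frac{-1 + 4}{5 + 4}\right) = -2 - \left(y - \frac{1}{9} \cdot 3\right) = -2 - \left(- \frac{1}{3} + y\right) = - \frac{5}{3} - y$)
$D = - \frac{1}{36} \approx -0.027778$
$\left(D + z{\left(-8 \right)}\right) w = \left(- \frac{1}{36} - - \frac{19}{3}\right) \left(-77\right) = \left(- \frac{1}{36} + \left(- \frac{5}{3} + 8\right)\right) \left(-77\right) = \left(- \frac{1}{36} + \frac{19}{3}\right) \left(-77\right) = \frac{227}{36} \left(-77\right) = - \frac{17479}{36}$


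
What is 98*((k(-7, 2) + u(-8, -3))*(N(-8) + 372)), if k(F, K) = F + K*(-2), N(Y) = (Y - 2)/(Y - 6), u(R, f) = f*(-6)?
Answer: 255682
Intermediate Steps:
u(R, f) = -6*f
N(Y) = (-2 + Y)/(-6 + Y)
k(F, K) = F - 2*K
98*((k(-7, 2) + u(-8, -3))*(N(-8) + 372)) = 98*(((-7 - 2*2) - 6*(-3))*((-2 - 8)/(-6 - 8) + 372)) = 98*(((-7 - 4) + 18)*(-10/(-14) + 372)) = 98*((-11 + 18)*(-1/14*(-10) + 372)) = 98*(7*(5/7 + 372)) = 98*(7*(2609/7)) = 98*2609 = 255682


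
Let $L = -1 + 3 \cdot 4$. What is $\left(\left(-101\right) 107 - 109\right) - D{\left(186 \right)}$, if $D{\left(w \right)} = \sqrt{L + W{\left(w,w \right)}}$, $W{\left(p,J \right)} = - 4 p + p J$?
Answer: $-10916 - \sqrt{33863} \approx -11100.0$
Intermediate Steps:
$W{\left(p,J \right)} = - 4 p + J p$
$L = 11$ ($L = -1 + 12 = 11$)
$D{\left(w \right)} = \sqrt{11 + w \left(-4 + w\right)}$
$\left(\left(-101\right) 107 - 109\right) - D{\left(186 \right)} = \left(\left(-101\right) 107 - 109\right) - \sqrt{11 + 186 \left(-4 + 186\right)} = \left(-10807 - 109\right) - \sqrt{11 + 186 \cdot 182} = -10916 - \sqrt{11 + 33852} = -10916 - \sqrt{33863}$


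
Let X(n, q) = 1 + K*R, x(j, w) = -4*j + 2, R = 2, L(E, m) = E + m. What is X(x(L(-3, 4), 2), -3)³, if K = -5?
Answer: -729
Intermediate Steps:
x(j, w) = 2 - 4*j
X(n, q) = -9 (X(n, q) = 1 - 5*2 = 1 - 10 = -9)
X(x(L(-3, 4), 2), -3)³ = (-9)³ = -729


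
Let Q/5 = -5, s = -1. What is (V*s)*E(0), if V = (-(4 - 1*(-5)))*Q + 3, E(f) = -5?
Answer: 1140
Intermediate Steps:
Q = -25 (Q = 5*(-5) = -25)
V = 228 (V = -(4 - 1*(-5))*(-25) + 3 = -(4 + 5)*(-25) + 3 = -1*9*(-25) + 3 = -9*(-25) + 3 = 225 + 3 = 228)
(V*s)*E(0) = (228*(-1))*(-5) = -228*(-5) = 1140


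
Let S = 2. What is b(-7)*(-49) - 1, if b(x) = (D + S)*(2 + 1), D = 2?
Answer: -589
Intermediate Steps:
b(x) = 12 (b(x) = (2 + 2)*(2 + 1) = 4*3 = 12)
b(-7)*(-49) - 1 = 12*(-49) - 1 = -588 - 1 = -589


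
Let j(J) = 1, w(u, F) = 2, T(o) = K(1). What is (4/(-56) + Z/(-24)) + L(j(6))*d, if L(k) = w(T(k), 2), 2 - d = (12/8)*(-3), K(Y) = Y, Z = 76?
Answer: 205/21 ≈ 9.7619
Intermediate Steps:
T(o) = 1
d = 13/2 (d = 2 - 12/8*(-3) = 2 - 12*(1/8)*(-3) = 2 - 3*(-3)/2 = 2 - 1*(-9/2) = 2 + 9/2 = 13/2 ≈ 6.5000)
L(k) = 2
(4/(-56) + Z/(-24)) + L(j(6))*d = (4/(-56) + 76/(-24)) + 2*(13/2) = (4*(-1/56) + 76*(-1/24)) + 13 = (-1/14 - 19/6) + 13 = -68/21 + 13 = 205/21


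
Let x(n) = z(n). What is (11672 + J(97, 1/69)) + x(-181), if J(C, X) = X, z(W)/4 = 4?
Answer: 806473/69 ≈ 11688.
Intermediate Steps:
z(W) = 16 (z(W) = 4*4 = 16)
x(n) = 16
(11672 + J(97, 1/69)) + x(-181) = (11672 + 1/69) + 16 = 805369/69 + 16 = 806473/69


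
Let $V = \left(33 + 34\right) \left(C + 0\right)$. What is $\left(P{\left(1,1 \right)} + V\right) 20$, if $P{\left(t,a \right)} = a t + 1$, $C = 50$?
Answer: $67040$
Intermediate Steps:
$P{\left(t,a \right)} = 1 + a t$
$V = 3350$ ($V = \left(33 + 34\right) \left(50 + 0\right) = 67 \cdot 50 = 3350$)
$\left(P{\left(1,1 \right)} + V\right) 20 = \left(\left(1 + 1 \cdot 1\right) + 3350\right) 20 = \left(\left(1 + 1\right) + 3350\right) 20 = \left(2 + 3350\right) 20 = 3352 \cdot 20 = 67040$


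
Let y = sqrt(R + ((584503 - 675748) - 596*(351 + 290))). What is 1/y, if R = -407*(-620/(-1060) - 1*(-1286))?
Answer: -I*sqrt(175021953)/13209204 ≈ -0.0010015*I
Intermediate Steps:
R = -27752923/53 (R = -407*(-620*(-1/1060) + 1286) = -407*(31/53 + 1286) = -407*68189/53 = -27752923/53 ≈ -5.2364e+5)
y = 4*I*sqrt(175021953)/53 (y = sqrt(-27752923/53 + ((584503 - 675748) - 596*(351 + 290))) = sqrt(-27752923/53 + (-91245 - 596*641)) = sqrt(-27752923/53 + (-91245 - 382036)) = sqrt(-27752923/53 - 473281) = sqrt(-52836816/53) = 4*I*sqrt(175021953)/53 ≈ 998.46*I)
1/y = 1/(4*I*sqrt(175021953)/53) = -I*sqrt(175021953)/13209204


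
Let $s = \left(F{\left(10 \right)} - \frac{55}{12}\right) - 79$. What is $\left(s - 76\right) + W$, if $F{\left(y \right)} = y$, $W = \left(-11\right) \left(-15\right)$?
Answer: $\frac{185}{12} \approx 15.417$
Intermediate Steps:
$W = 165$
$s = - \frac{883}{12}$ ($s = \left(10 - \frac{55}{12}\right) - 79 = \frac{65}{12} - 79 = - \frac{883}{12} \approx -73.583$)
$\left(s - 76\right) + W = \left(- \frac{883}{12} - 76\right) + 165 = - \frac{1795}{12} + 165 = \frac{185}{12}$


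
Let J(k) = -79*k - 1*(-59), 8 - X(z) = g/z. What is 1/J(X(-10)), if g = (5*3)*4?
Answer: -1/1047 ≈ -0.00095511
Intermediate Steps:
g = 60 (g = 15*4 = 60)
X(z) = 8 - 60/z
J(k) = 59 - 79*k (J(k) = -79*k + 59 = 59 - 79*k)
1/J(X(-10)) = 1/(59 - 79*(8 - 60/(-10))) = 1/(59 - 79*(8 - 60*(-⅒))) = 1/(59 - 79*(8 + 6)) = 1/(59 - 79*14) = 1/(59 - 1106) = 1/(-1047) = -1/1047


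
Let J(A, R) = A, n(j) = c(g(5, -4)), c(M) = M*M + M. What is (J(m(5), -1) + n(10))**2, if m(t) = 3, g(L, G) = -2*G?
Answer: 5625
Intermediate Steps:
c(M) = M + M**2 (c(M) = M**2 + M = M + M**2)
n(j) = 72 (n(j) = (-2*(-4))*(1 - 2*(-4)) = 8*(1 + 8) = 8*9 = 72)
(J(m(5), -1) + n(10))**2 = (3 + 72)**2 = 75**2 = 5625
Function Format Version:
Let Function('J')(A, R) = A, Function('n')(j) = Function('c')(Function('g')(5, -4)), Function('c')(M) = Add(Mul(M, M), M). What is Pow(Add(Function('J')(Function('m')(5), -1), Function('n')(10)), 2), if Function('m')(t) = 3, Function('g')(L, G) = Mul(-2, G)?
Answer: 5625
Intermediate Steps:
Function('c')(M) = Add(M, Pow(M, 2)) (Function('c')(M) = Add(Pow(M, 2), M) = Add(M, Pow(M, 2)))
Function('n')(j) = 72 (Function('n')(j) = Mul(Mul(-2, -4), Add(1, Mul(-2, -4))) = Mul(8, Add(1, 8)) = Mul(8, 9) = 72)
Pow(Add(Function('J')(Function('m')(5), -1), Function('n')(10)), 2) = Pow(Add(3, 72), 2) = Pow(75, 2) = 5625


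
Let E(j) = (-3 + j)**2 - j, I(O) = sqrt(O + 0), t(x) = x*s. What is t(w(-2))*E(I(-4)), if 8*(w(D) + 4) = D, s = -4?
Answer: 85 - 238*I ≈ 85.0 - 238.0*I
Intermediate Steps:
w(D) = -4 + D/8
t(x) = -4*x (t(x) = x*(-4) = -4*x)
I(O) = sqrt(O)
t(w(-2))*E(I(-4)) = (-4*(-4 + (1/8)*(-2)))*((-3 + sqrt(-4))**2 - sqrt(-4)) = (-4*(-4 - 1/4))*((-3 + 2*I)**2 - 2*I) = (-4*(-17/4))*((-3 + 2*I)**2 - 2*I) = 17*((-3 + 2*I)**2 - 2*I) = -34*I + 17*(-3 + 2*I)**2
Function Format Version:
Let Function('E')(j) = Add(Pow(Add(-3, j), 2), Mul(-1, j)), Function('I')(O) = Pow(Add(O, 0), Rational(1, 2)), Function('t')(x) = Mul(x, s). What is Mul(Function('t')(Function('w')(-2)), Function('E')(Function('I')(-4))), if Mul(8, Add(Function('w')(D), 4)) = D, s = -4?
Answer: Add(85, Mul(-238, I)) ≈ Add(85.000, Mul(-238.00, I))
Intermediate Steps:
Function('w')(D) = Add(-4, Mul(Rational(1, 8), D))
Function('t')(x) = Mul(-4, x) (Function('t')(x) = Mul(x, -4) = Mul(-4, x))
Function('I')(O) = Pow(O, Rational(1, 2))
Mul(Function('t')(Function('w')(-2)), Function('E')(Function('I')(-4))) = Mul(Mul(-4, Add(-4, Mul(Rational(1, 8), -2))), Add(Pow(Add(-3, Pow(-4, Rational(1, 2))), 2), Mul(-1, Pow(-4, Rational(1, 2))))) = Mul(Mul(-4, Add(-4, Rational(-1, 4))), Add(Pow(Add(-3, Mul(2, I)), 2), Mul(-1, Mul(2, I)))) = Mul(Mul(-4, Rational(-17, 4)), Add(Pow(Add(-3, Mul(2, I)), 2), Mul(-2, I))) = Mul(17, Add(Pow(Add(-3, Mul(2, I)), 2), Mul(-2, I))) = Add(Mul(-34, I), Mul(17, Pow(Add(-3, Mul(2, I)), 2)))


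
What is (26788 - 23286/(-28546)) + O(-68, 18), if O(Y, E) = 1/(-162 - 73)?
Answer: 89853825972/3354155 ≈ 26789.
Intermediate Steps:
O(Y, E) = -1/235 (O(Y, E) = 1/(-235) = -1/235)
(26788 - 23286/(-28546)) + O(-68, 18) = (26788 - 23286/(-28546)) - 1/235 = (26788 - 23286*(-1/28546)) - 1/235 = (26788 + 11643/14273) - 1/235 = 382356767/14273 - 1/235 = 89853825972/3354155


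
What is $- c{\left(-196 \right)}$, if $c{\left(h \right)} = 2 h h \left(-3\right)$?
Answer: $230496$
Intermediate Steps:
$c{\left(h \right)} = - 6 h^{2}$ ($c{\left(h \right)} = 2 h^{2} \left(-3\right) = - 6 h^{2}$)
$- c{\left(-196 \right)} = - \left(-6\right) \left(-196\right)^{2} = - \left(-6\right) 38416 = \left(-1\right) \left(-230496\right) = 230496$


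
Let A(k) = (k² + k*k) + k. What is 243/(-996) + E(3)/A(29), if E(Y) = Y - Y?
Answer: -81/332 ≈ -0.24398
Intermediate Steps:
A(k) = k + 2*k² (A(k) = (k² + k²) + k = 2*k² + k = k + 2*k²)
E(Y) = 0
243/(-996) + E(3)/A(29) = 243/(-996) + 0/((29*(1 + 2*29))) = 243*(-1/996) + 0/((29*(1 + 58))) = -81/332 + 0/((29*59)) = -81/332 + 0/1711 = -81/332 + 0*(1/1711) = -81/332 + 0 = -81/332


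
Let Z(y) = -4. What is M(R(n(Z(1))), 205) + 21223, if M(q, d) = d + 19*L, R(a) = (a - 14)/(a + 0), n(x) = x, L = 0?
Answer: 21428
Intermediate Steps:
R(a) = (-14 + a)/a
M(q, d) = d (M(q, d) = d + 19*0 = d + 0 = d)
M(R(n(Z(1))), 205) + 21223 = 205 + 21223 = 21428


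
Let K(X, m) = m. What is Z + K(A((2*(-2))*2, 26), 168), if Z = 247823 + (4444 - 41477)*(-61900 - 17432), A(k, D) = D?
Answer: 2938149947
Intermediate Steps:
Z = 2938149779 (Z = 247823 - 37033*(-79332) = 247823 + 2937901956 = 2938149779)
Z + K(A((2*(-2))*2, 26), 168) = 2938149779 + 168 = 2938149947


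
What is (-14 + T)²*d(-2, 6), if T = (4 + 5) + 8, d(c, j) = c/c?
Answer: 9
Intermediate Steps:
d(c, j) = 1
T = 17 (T = 9 + 8 = 17)
(-14 + T)²*d(-2, 6) = (-14 + 17)²*1 = 3²*1 = 9*1 = 9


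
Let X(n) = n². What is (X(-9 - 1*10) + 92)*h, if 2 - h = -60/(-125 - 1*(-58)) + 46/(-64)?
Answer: 1770777/2144 ≈ 825.92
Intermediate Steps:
h = 3909/2144 (h = 2 - (-60/(-125 - 1*(-58)) + 46/(-64)) = 2 - (-60/(-125 + 58) + 46*(-1/64)) = 2 - (-60/(-67) - 23/32) = 2 - (-60*(-1/67) - 23/32) = 2 - (60/67 - 23/32) = 2 - 1*379/2144 = 2 - 379/2144 = 3909/2144 ≈ 1.8232)
(X(-9 - 1*10) + 92)*h = ((-9 - 1*10)² + 92)*(3909/2144) = ((-9 - 10)² + 92)*(3909/2144) = ((-19)² + 92)*(3909/2144) = (361 + 92)*(3909/2144) = 453*(3909/2144) = 1770777/2144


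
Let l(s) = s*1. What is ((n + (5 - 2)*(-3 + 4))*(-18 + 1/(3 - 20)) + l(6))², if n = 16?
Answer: 32844361/289 ≈ 1.1365e+5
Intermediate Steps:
l(s) = s
((n + (5 - 2)*(-3 + 4))*(-18 + 1/(3 - 20)) + l(6))² = ((16 + (5 - 2)*(-3 + 4))*(-18 + 1/(3 - 20)) + 6)² = ((16 + 3*1)*(-18 + 1/(-17)) + 6)² = ((16 + 3)*(-18 - 1/17) + 6)² = (19*(-307/17) + 6)² = (-5833/17 + 6)² = (-5731/17)² = 32844361/289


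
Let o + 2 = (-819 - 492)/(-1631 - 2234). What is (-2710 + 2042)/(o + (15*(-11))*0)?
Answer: 2581820/6419 ≈ 402.22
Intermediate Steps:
o = -6419/3865 (o = -2 + (-819 - 492)/(-1631 - 2234) = -2 - 1311/(-3865) = -2 - 1311*(-1/3865) = -2 + 1311/3865 = -6419/3865 ≈ -1.6608)
(-2710 + 2042)/(o + (15*(-11))*0) = (-2710 + 2042)/(-6419/3865 + (15*(-11))*0) = -668/(-6419/3865 - 165*0) = -668/(-6419/3865 + 0) = -668/(-6419/3865) = -668*(-3865/6419) = 2581820/6419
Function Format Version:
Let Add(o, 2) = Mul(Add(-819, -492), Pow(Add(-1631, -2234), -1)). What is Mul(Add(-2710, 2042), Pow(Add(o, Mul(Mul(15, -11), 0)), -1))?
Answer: Rational(2581820, 6419) ≈ 402.22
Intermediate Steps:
o = Rational(-6419, 3865) (o = Add(-2, Mul(Add(-819, -492), Pow(Add(-1631, -2234), -1))) = Add(-2, Mul(-1311, Pow(-3865, -1))) = Add(-2, Mul(-1311, Rational(-1, 3865))) = Add(-2, Rational(1311, 3865)) = Rational(-6419, 3865) ≈ -1.6608)
Mul(Add(-2710, 2042), Pow(Add(o, Mul(Mul(15, -11), 0)), -1)) = Mul(Add(-2710, 2042), Pow(Add(Rational(-6419, 3865), Mul(Mul(15, -11), 0)), -1)) = Mul(-668, Pow(Add(Rational(-6419, 3865), Mul(-165, 0)), -1)) = Mul(-668, Pow(Add(Rational(-6419, 3865), 0), -1)) = Mul(-668, Pow(Rational(-6419, 3865), -1)) = Mul(-668, Rational(-3865, 6419)) = Rational(2581820, 6419)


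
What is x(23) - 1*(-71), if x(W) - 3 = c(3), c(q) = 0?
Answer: 74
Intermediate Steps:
x(W) = 3 (x(W) = 3 + 0 = 3)
x(23) - 1*(-71) = 3 - 1*(-71) = 3 + 71 = 74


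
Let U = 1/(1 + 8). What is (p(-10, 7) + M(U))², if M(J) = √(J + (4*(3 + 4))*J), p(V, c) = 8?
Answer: (24 + √29)²/9 ≈ 95.943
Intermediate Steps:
U = ⅑ (U = 1/9 = ⅑ ≈ 0.11111)
M(J) = √29*√J (M(J) = √(J + (4*7)*J) = √(J + 28*J) = √(29*J) = √29*√J)
(p(-10, 7) + M(U))² = (8 + √29*√(⅑))² = (8 + √29*(⅓))² = (8 + √29/3)²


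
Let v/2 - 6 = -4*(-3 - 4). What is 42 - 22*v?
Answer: -1454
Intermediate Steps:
v = 68 (v = 12 + 2*(-4*(-3 - 4)) = 12 + 2*(-4*(-7)) = 12 + 2*28 = 12 + 56 = 68)
42 - 22*v = 42 - 22*68 = 42 - 1496 = -1454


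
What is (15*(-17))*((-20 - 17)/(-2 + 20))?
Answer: 3145/6 ≈ 524.17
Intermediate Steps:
(15*(-17))*((-20 - 17)/(-2 + 20)) = -(-9435)/18 = -255*(-37/18) = 3145/6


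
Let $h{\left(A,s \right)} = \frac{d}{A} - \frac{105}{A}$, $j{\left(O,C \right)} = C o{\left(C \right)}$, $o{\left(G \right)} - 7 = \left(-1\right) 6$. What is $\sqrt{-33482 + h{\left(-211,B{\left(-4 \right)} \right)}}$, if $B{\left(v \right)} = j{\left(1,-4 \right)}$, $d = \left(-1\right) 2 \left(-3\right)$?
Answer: $\frac{i \sqrt{1490631233}}{211} \approx 182.98 i$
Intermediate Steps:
$o{\left(G \right)} = 1$ ($o{\left(G \right)} = 7 - 6 = 1$)
$d = 6$ ($d = \left(-2\right) \left(-3\right) = 6$)
$j{\left(O,C \right)} = C$ ($j{\left(O,C \right)} = C 1 = C$)
$B{\left(v \right)} = -4$
$h{\left(A,s \right)} = - \frac{99}{A}$ ($h{\left(A,s \right)} = \frac{6}{A} - \frac{105}{A} = - \frac{99}{A}$)
$\sqrt{-33482 + h{\left(-211,B{\left(-4 \right)} \right)}} = \sqrt{-33482 - \frac{99}{-211}} = \sqrt{-33482 - - \frac{99}{211}} = \sqrt{-33482 + \frac{99}{211}} = \sqrt{- \frac{7064603}{211}} = \frac{i \sqrt{1490631233}}{211}$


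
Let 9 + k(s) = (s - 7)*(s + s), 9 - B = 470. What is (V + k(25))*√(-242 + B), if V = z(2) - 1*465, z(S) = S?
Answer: 428*I*√703 ≈ 11348.0*I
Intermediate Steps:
V = -463 (V = 2 - 1*465 = 2 - 465 = -463)
B = -461 (B = 9 - 1*470 = 9 - 470 = -461)
k(s) = -9 + 2*s*(-7 + s) (k(s) = -9 + (s - 7)*(s + s) = -9 + (-7 + s)*(2*s) = -9 + 2*s*(-7 + s))
(V + k(25))*√(-242 + B) = (-463 + (-9 - 14*25 + 2*25²))*√(-242 - 461) = (-463 + (-9 - 350 + 2*625))*√(-703) = (-463 + (-9 - 350 + 1250))*(I*√703) = (-463 + 891)*(I*√703) = 428*(I*√703) = 428*I*√703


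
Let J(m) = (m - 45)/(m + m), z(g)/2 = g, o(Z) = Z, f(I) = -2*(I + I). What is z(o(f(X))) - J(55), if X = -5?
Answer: 439/11 ≈ 39.909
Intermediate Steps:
f(I) = -4*I
z(g) = 2*g
J(m) = (-45 + m)/(2*m) (J(m) = (-45 + m)/((2*m)) = (-45 + m)*(1/(2*m)) = (-45 + m)/(2*m))
z(o(f(X))) - J(55) = 2*(-4*(-5)) - (-45 + 55)/(2*55) = 2*20 - 10/(2*55) = 40 - 1*1/11 = 40 - 1/11 = 439/11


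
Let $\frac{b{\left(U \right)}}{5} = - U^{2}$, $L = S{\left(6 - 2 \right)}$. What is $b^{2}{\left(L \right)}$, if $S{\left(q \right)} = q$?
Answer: $6400$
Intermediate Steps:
$L = 4$ ($L = 6 - 2 = 4$)
$b{\left(U \right)} = - 5 U^{2}$ ($b{\left(U \right)} = 5 \left(- U^{2}\right) = - 5 U^{2}$)
$b^{2}{\left(L \right)} = \left(- 5 \cdot 4^{2}\right)^{2} = \left(\left(-5\right) 16\right)^{2} = \left(-80\right)^{2} = 6400$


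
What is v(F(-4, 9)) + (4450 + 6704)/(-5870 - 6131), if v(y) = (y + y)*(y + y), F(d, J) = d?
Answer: 68810/1091 ≈ 63.071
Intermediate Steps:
v(y) = 4*y² (v(y) = (2*y)*(2*y) = 4*y²)
v(F(-4, 9)) + (4450 + 6704)/(-5870 - 6131) = 4*(-4)² + (4450 + 6704)/(-5870 - 6131) = 4*16 + 11154/(-12001) = 64 + 11154*(-1/12001) = 64 - 1014/1091 = 68810/1091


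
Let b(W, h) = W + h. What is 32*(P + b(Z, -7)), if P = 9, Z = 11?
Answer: 416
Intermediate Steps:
32*(P + b(Z, -7)) = 32*(9 + (11 - 7)) = 32*(9 + 4) = 32*13 = 416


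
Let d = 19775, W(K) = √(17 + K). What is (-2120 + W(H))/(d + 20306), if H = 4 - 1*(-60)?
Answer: -2111/40081 ≈ -0.052668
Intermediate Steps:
H = 64 (H = 4 + 60 = 64)
(-2120 + W(H))/(d + 20306) = (-2120 + √(17 + 64))/(19775 + 20306) = (-2120 + √81)/40081 = (-2120 + 9)*(1/40081) = -2111*1/40081 = -2111/40081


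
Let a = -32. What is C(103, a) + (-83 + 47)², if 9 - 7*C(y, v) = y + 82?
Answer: 8896/7 ≈ 1270.9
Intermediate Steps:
C(y, v) = -73/7 - y/7 (C(y, v) = 9/7 - (y + 82)/7 = 9/7 - (82 + y)/7 = 9/7 + (-82/7 - y/7) = -73/7 - y/7)
C(103, a) + (-83 + 47)² = (-73/7 - ⅐*103) + (-83 + 47)² = (-73/7 - 103/7) + (-36)² = -176/7 + 1296 = 8896/7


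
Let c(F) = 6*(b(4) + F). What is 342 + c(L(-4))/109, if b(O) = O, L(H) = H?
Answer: 342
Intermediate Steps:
c(F) = 24 + 6*F (c(F) = 6*(4 + F) = 24 + 6*F)
342 + c(L(-4))/109 = 342 + (24 + 6*(-4))/109 = 342 + (24 - 24)/109 = 342 + (1/109)*0 = 342 + 0 = 342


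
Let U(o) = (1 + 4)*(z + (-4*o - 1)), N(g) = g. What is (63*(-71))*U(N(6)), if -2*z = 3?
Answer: 1185345/2 ≈ 5.9267e+5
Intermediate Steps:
z = -3/2 (z = -½*3 = -3/2 ≈ -1.5000)
U(o) = -25/2 - 20*o (U(o) = (1 + 4)*(-3/2 + (-4*o - 1)) = 5*(-3/2 + (-1 - 4*o)) = 5*(-5/2 - 4*o) = -25/2 - 20*o)
(63*(-71))*U(N(6)) = (63*(-71))*(-25/2 - 20*6) = -4473*(-25/2 - 120) = -4473*(-265/2) = 1185345/2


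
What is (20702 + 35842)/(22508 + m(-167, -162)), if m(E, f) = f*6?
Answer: 1767/673 ≈ 2.6256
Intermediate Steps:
m(E, f) = 6*f
(20702 + 35842)/(22508 + m(-167, -162)) = (20702 + 35842)/(22508 + 6*(-162)) = 56544/(22508 - 972) = 56544/21536 = 56544*(1/21536) = 1767/673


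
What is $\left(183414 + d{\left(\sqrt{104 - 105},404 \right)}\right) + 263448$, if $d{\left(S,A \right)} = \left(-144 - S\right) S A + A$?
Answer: $447670 - 58176 i \approx 4.4767 \cdot 10^{5} - 58176.0 i$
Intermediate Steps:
$d{\left(S,A \right)} = A + A S \left(-144 - S\right)$ ($d{\left(S,A \right)} = S \left(-144 - S\right) A + A = A S \left(-144 - S\right) + A = A + A S \left(-144 - S\right)$)
$\left(183414 + d{\left(\sqrt{104 - 105},404 \right)}\right) + 263448 = \left(183414 + 404 \left(1 - \left(\sqrt{104 - 105}\right)^{2} - 144 \sqrt{104 - 105}\right)\right) + 263448 = \left(183414 + 404 \left(1 - \left(\sqrt{-1}\right)^{2} - 144 \sqrt{-1}\right)\right) + 263448 = \left(183414 + 404 \left(1 - i^{2} - 144 i\right)\right) + 263448 = \left(183414 + 404 \left(1 - -1 - 144 i\right)\right) + 263448 = \left(183414 + 404 \left(1 + 1 - 144 i\right)\right) + 263448 = \left(183414 + 404 \left(2 - 144 i\right)\right) + 263448 = \left(183414 + \left(808 - 58176 i\right)\right) + 263448 = \left(184222 - 58176 i\right) + 263448 = 447670 - 58176 i$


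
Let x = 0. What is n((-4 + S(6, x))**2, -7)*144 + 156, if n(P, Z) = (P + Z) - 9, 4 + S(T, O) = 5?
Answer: -852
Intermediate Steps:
S(T, O) = 1 (S(T, O) = -4 + 5 = 1)
n(P, Z) = -9 + P + Z
n((-4 + S(6, x))**2, -7)*144 + 156 = (-9 + (-4 + 1)**2 - 7)*144 + 156 = (-9 + (-3)**2 - 7)*144 + 156 = (-9 + 9 - 7)*144 + 156 = -7*144 + 156 = -1008 + 156 = -852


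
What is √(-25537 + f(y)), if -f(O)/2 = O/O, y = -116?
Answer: I*√25539 ≈ 159.81*I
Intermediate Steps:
f(O) = -2 (f(O) = -2*O/O = -2*1 = -2)
√(-25537 + f(y)) = √(-25537 - 2) = √(-25539) = I*√25539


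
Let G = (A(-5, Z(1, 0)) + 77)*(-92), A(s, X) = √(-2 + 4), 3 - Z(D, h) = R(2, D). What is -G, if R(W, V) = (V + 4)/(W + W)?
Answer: 7084 + 92*√2 ≈ 7214.1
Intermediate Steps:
R(W, V) = (4 + V)/(2*W) (R(W, V) = (4 + V)/((2*W)) = (4 + V)*(1/(2*W)) = (4 + V)/(2*W))
Z(D, h) = 2 - D/4 (Z(D, h) = 3 - (4 + D)/(2*2) = 3 - (1 + D/4) = 3 + (-1 - D/4) = 2 - D/4)
A(s, X) = √2
G = -7084 - 92*√2 (G = (√2 + 77)*(-92) = (77 + √2)*(-92) = -7084 - 92*√2 ≈ -7214.1)
-G = -(-7084 - 92*√2) = 7084 + 92*√2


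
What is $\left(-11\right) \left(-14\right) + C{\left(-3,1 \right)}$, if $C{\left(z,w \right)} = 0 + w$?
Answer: $155$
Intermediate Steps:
$C{\left(z,w \right)} = w$
$\left(-11\right) \left(-14\right) + C{\left(-3,1 \right)} = \left(-11\right) \left(-14\right) + 1 = 154 + 1 = 155$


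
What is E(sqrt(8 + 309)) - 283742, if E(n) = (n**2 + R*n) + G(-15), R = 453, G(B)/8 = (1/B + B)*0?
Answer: -283425 + 453*sqrt(317) ≈ -2.7536e+5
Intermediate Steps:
G(B) = 0 (G(B) = 8*((1/B + B)*0) = 8*((B + 1/B)*0) = 8*0 = 0)
E(n) = n**2 + 453*n (E(n) = (n**2 + 453*n) + 0 = n**2 + 453*n)
E(sqrt(8 + 309)) - 283742 = sqrt(8 + 309)*(453 + sqrt(8 + 309)) - 283742 = sqrt(317)*(453 + sqrt(317)) - 283742 = -283742 + sqrt(317)*(453 + sqrt(317))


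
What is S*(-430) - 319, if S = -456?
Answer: 195761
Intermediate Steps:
S*(-430) - 319 = -456*(-430) - 319 = 196080 - 319 = 195761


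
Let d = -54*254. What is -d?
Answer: 13716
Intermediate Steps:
d = -13716
-d = -1*(-13716) = 13716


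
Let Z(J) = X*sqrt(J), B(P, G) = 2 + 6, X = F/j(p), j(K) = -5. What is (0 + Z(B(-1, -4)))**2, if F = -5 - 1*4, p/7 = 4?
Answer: 648/25 ≈ 25.920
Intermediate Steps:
p = 28 (p = 7*4 = 28)
F = -9 (F = -5 - 4 = -9)
X = 9/5 (X = -9/(-5) = -9*(-1/5) = 9/5 ≈ 1.8000)
B(P, G) = 8
Z(J) = 9*sqrt(J)/5
(0 + Z(B(-1, -4)))**2 = (0 + 9*sqrt(8)/5)**2 = (0 + 9*(2*sqrt(2))/5)**2 = (0 + 18*sqrt(2)/5)**2 = (18*sqrt(2)/5)**2 = 648/25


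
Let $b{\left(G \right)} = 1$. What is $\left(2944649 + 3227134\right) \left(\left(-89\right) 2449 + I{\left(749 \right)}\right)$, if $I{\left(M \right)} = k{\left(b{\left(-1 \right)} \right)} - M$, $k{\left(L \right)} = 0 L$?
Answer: $-1349830659930$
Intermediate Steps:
$k{\left(L \right)} = 0$
$I{\left(M \right)} = - M$ ($I{\left(M \right)} = 0 - M = - M$)
$\left(2944649 + 3227134\right) \left(\left(-89\right) 2449 + I{\left(749 \right)}\right) = \left(2944649 + 3227134\right) \left(\left(-89\right) 2449 - 749\right) = 6171783 \left(-217961 - 749\right) = 6171783 \left(-218710\right) = -1349830659930$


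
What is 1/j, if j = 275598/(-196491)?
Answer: -65497/91866 ≈ -0.71296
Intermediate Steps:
j = -91866/65497 (j = 275598*(-1/196491) = -91866/65497 ≈ -1.4026)
1/j = 1/(-91866/65497) = -65497/91866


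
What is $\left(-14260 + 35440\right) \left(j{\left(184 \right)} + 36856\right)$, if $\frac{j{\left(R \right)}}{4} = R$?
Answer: $796198560$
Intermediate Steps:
$j{\left(R \right)} = 4 R$
$\left(-14260 + 35440\right) \left(j{\left(184 \right)} + 36856\right) = \left(-14260 + 35440\right) \left(4 \cdot 184 + 36856\right) = 21180 \left(736 + 36856\right) = 21180 \cdot 37592 = 796198560$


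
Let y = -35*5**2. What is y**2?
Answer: 765625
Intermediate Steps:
y = -875 (y = -35*25 = -875)
y**2 = (-875)**2 = 765625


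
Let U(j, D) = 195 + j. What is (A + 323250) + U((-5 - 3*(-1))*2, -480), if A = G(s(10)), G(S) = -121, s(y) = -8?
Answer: 323320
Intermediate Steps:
A = -121
(A + 323250) + U((-5 - 3*(-1))*2, -480) = (-121 + 323250) + (195 + (-5 - 3*(-1))*2) = 323129 + (195 + (-5 + 3)*2) = 323129 + (195 - 2*2) = 323129 + (195 - 4) = 323129 + 191 = 323320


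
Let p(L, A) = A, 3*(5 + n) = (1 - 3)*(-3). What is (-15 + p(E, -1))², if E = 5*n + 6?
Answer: 256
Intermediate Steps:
n = -3 (n = -5 + ((1 - 3)*(-3))/3 = -5 + (-2*(-3))/3 = -5 + (⅓)*6 = -5 + 2 = -3)
E = -9 (E = 5*(-3) + 6 = -15 + 6 = -9)
(-15 + p(E, -1))² = (-15 - 1)² = (-16)² = 256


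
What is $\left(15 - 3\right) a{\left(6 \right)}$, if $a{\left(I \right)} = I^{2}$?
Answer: $432$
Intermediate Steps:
$\left(15 - 3\right) a{\left(6 \right)} = \left(15 - 3\right) 6^{2} = 12 \cdot 36 = 432$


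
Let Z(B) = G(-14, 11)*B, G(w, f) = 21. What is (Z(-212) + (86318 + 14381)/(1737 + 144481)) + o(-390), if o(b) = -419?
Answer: -712127179/146218 ≈ -4870.3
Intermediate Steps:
Z(B) = 21*B
(Z(-212) + (86318 + 14381)/(1737 + 144481)) + o(-390) = (21*(-212) + (86318 + 14381)/(1737 + 144481)) - 419 = (-4452 + 100699/146218) - 419 = -650861837/146218 - 419 = -712127179/146218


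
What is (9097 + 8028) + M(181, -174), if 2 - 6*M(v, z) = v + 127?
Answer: 17074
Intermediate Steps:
M(v, z) = -125/6 - v/6 (M(v, z) = ⅓ - (v + 127)/6 = ⅓ - (127 + v)/6 = ⅓ + (-127/6 - v/6) = -125/6 - v/6)
(9097 + 8028) + M(181, -174) = (9097 + 8028) + (-125/6 - ⅙*181) = 17125 + (-125/6 - 181/6) = 17125 - 51 = 17074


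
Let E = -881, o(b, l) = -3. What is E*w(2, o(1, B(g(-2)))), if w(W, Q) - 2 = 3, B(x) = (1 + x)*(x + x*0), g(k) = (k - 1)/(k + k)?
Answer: -4405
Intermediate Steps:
g(k) = (-1 + k)/(2*k) (g(k) = (-1 + k)/((2*k)) = (-1 + k)*(1/(2*k)) = (-1 + k)/(2*k))
B(x) = x*(1 + x) (B(x) = (1 + x)*(x + 0) = (1 + x)*x = x*(1 + x))
w(W, Q) = 5 (w(W, Q) = 2 + 3 = 5)
E*w(2, o(1, B(g(-2)))) = -881*5 = -4405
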